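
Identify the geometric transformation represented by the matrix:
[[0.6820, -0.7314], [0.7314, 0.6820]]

This matrix represents: rotation by 47° counterclockwise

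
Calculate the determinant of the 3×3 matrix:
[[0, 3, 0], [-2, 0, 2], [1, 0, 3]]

Expansion along first row:
det = 0·det([[0,2],[0,3]]) - 3·det([[-2,2],[1,3]]) + 0·det([[-2,0],[1,0]])
    = 0·(0·3 - 2·0) - 3·(-2·3 - 2·1) + 0·(-2·0 - 0·1)
    = 0·0 - 3·-8 + 0·0
    = 0 + 24 + 0 = 24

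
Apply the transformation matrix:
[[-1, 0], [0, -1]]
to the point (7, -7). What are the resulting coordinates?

Matrix multiplication:
[[-1, 0], [0, -1]] × [7, -7]ᵀ
= [(-1)(7) + (0)(-7), (0)(7) + (-1)(-7)]ᵀ
= [-7, 7]ᵀ
Result: (-7, 7)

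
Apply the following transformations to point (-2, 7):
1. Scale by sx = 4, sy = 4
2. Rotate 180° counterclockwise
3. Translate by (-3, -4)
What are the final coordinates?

Step 1: Scale → (-8, 28)
Step 2: Rotate 180° → (8, -28)
Step 3: Translate → (5, -32)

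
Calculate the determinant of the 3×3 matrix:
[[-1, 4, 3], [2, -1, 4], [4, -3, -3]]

Expansion along first row:
det = -1·det([[-1,4],[-3,-3]]) - 4·det([[2,4],[4,-3]]) + 3·det([[2,-1],[4,-3]])
    = -1·(-1·-3 - 4·-3) - 4·(2·-3 - 4·4) + 3·(2·-3 - -1·4)
    = -1·15 - 4·-22 + 3·-2
    = -15 + 88 + -6 = 67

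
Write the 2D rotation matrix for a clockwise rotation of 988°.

Rotation matrix formula: [[cos θ, -sin θ], [sin θ, cos θ]]
A clockwise rotation by 988° is equivalent to a counterclockwise rotation by -988°.
For θ = -988°:
cos(-988°) = -0.0349
sin(-988°) = 0.9994
Result: [[-0.0349, -0.9994], [0.9994, -0.0349]]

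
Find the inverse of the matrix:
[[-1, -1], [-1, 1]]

For [[a,b],[c,d]], inverse = (1/det)·[[d,-b],[-c,a]]
det = (-1)(1) - (-1)(-1) = -1 - 1 = -2
Inverse = (1/-2)·[[1, 1], [1, -1]]
= [[-1/2, -1/2], [-1/2, 1/2]]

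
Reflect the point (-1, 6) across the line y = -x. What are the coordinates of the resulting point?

Reflection across line y = -x: (-1, 6) → (-6, 1)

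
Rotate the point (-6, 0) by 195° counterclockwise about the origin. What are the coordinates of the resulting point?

Rotation matrix for 195°: [[cos 195°, -sin 195°], [sin 195°, cos 195°]] ≈ [[-0.965926, 0.258819], [-0.258819, -0.965926]]
[[-0.965926, 0.258819], [-0.258819, -0.965926]] × [-6, 0]ᵀ ≈ [5.7956, 1.5529]ᵀ
Result: (5.7956, 1.5529)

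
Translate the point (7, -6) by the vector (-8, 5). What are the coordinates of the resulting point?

Translation by (-8, 5) (homogeneous matrix [[1, 0, -8], [0, 1, 5], [0, 0, 1]]):
x' = 7 + -8 = -1
y' = -6 + 5 = -1
Result: (-1, -1)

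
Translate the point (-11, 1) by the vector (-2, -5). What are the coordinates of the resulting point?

Translation by (-2, -5) (homogeneous matrix [[1, 0, -2], [0, 1, -5], [0, 0, 1]]):
x' = -11 + -2 = -13
y' = 1 + -5 = -4
Result: (-13, -4)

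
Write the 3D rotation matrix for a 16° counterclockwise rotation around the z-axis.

Rotation matrix for counterclockwise 16° around z-axis:
cos(16°) = 0.9613, sin(16°) = 0.2756
Result: [[0.9613, -0.2756, 0], [0.2756, 0.9613, 0], [0, 0, 1]]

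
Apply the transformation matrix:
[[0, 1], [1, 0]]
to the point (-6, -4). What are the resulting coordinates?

Matrix multiplication:
[[0, 1], [1, 0]] × [-6, -4]ᵀ
= [(0)(-6) + (1)(-4), (1)(-6) + (0)(-4)]ᵀ
= [-4, -6]ᵀ
Result: (-4, -6)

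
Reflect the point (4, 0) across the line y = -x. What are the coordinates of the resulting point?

Reflection across line y = -x: (4, 0) → (0, -4)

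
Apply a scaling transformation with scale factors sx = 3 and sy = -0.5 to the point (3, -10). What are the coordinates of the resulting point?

Scaling matrix:
[[3, 0], [0, -0.50]]
Result: (3 × 3, -10 × -0.5) = (9, 5)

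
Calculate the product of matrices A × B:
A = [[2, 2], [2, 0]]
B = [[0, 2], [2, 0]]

Matrix multiplication:
C[0][0] = 2×0 + 2×2 = 4
C[0][1] = 2×2 + 2×0 = 4
C[1][0] = 2×0 + 0×2 = 0
C[1][1] = 2×2 + 0×0 = 4
Result: [[4, 4], [0, 4]]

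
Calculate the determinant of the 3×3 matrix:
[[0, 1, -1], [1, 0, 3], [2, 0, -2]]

Expansion along first row:
det = 0·det([[0,3],[0,-2]]) - 1·det([[1,3],[2,-2]]) + -1·det([[1,0],[2,0]])
    = 0·(0·-2 - 3·0) - 1·(1·-2 - 3·2) + -1·(1·0 - 0·2)
    = 0·0 - 1·-8 + -1·0
    = 0 + 8 + 0 = 8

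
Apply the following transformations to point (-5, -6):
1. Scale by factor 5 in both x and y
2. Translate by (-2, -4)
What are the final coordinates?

Step 1: Scale (-5, -6) by 5 → (-25, -30)
Step 2: Translate by (-2, -4) → (-27, -34)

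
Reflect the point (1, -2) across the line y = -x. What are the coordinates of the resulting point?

Reflection across line y = -x: (1, -2) → (2, -1)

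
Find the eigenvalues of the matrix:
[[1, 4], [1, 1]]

Characteristic equation: det(A - λI) = 0
λ² - (trace)λ + (det) = 0
trace = 1 + 1 = 2, det = (1)(1) - (4)(1) = -3
λ² - (2)λ + (-3) = 0
λ = (2 ± √((2)² - 4·(-3))) / 2 = (2 ± √16) / 2
Solving: λ = -1, 3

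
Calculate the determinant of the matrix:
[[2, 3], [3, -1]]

For a 2×2 matrix [[a, b], [c, d]], det = ad - bc
det = (2)(-1) - (3)(3) = -2 - 9 = -11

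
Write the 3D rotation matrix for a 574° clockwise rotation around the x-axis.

Rotation matrix for clockwise 574° around x-axis:
A clockwise rotation by 574° is a counterclockwise rotation by -574°.
cos(-574°) = -0.8290, sin(-574°) = 0.5592
Result: [[1, 0, 0], [0, -0.8290, -0.5592], [0, 0.5592, -0.8290]]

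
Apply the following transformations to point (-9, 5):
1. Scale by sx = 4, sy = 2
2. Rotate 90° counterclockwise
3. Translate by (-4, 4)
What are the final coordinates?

Step 1: Scale → (-36, 10)
Step 2: Rotate 90° → (-10, -36)
Step 3: Translate → (-14, -32)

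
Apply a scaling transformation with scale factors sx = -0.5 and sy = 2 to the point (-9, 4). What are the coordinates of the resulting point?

Scaling matrix:
[[-0.50, 0], [0, 2]]
Result: (-9 × -0.5, 4 × 2) = (4.5, 8)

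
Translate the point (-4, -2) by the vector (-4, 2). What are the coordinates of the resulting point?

Translation by (-4, 2) (homogeneous matrix [[1, 0, -4], [0, 1, 2], [0, 0, 1]]):
x' = -4 + -4 = -8
y' = -2 + 2 = 0
Result: (-8, 0)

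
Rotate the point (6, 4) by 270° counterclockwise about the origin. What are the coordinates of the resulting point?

Rotation matrix for 270°: [[cos 270°, -sin 270°], [sin 270°, cos 270°]] = [[0, 1], [-1, 0]]
[[0, 1], [-1, 0]] × [6, 4]ᵀ = [4, -6]ᵀ
Result: (4, -6)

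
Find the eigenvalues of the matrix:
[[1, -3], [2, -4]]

Characteristic equation: det(A - λI) = 0
λ² - (trace)λ + (det) = 0
trace = 1 + -4 = -3, det = (1)(-4) - (-3)(2) = 2
λ² - (-3)λ + (2) = 0
λ = (-3 ± √((-3)² - 4·(2))) / 2 = (-3 ± √1) / 2
Solving: λ = -2, -1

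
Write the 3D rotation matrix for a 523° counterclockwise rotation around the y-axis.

Rotation matrix for counterclockwise 523° around y-axis:
cos(523°) = -0.9563, sin(523°) = 0.2924
Result: [[-0.9563, 0, 0.2924], [0, 1, 0], [-0.2924, 0, -0.9563]]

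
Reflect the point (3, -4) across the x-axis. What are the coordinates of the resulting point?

Reflection across x-axis: (3, -4) → (3, 4)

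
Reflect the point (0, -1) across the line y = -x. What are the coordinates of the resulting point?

Reflection across line y = -x: (0, -1) → (1, 0)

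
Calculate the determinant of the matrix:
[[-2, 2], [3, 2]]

For a 2×2 matrix [[a, b], [c, d]], det = ad - bc
det = (-2)(2) - (2)(3) = -4 - 6 = -10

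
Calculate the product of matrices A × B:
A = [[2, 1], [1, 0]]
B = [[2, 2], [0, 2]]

Matrix multiplication:
C[0][0] = 2×2 + 1×0 = 4
C[0][1] = 2×2 + 1×2 = 6
C[1][0] = 1×2 + 0×0 = 2
C[1][1] = 1×2 + 0×2 = 2
Result: [[4, 6], [2, 2]]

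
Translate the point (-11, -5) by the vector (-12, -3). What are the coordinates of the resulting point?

Translation by (-12, -3) (homogeneous matrix [[1, 0, -12], [0, 1, -3], [0, 0, 1]]):
x' = -11 + -12 = -23
y' = -5 + -3 = -8
Result: (-23, -8)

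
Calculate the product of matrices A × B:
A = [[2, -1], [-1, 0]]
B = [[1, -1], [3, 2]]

Matrix multiplication:
C[0][0] = 2×1 + -1×3 = -1
C[0][1] = 2×-1 + -1×2 = -4
C[1][0] = -1×1 + 0×3 = -1
C[1][1] = -1×-1 + 0×2 = 1
Result: [[-1, -4], [-1, 1]]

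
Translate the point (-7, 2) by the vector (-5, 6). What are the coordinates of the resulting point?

Translation by (-5, 6) (homogeneous matrix [[1, 0, -5], [0, 1, 6], [0, 0, 1]]):
x' = -7 + -5 = -12
y' = 2 + 6 = 8
Result: (-12, 8)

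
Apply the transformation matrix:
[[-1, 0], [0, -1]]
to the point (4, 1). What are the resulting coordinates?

Matrix multiplication:
[[-1, 0], [0, -1]] × [4, 1]ᵀ
= [(-1)(4) + (0)(1), (0)(4) + (-1)(1)]ᵀ
= [-4, -1]ᵀ
Result: (-4, -1)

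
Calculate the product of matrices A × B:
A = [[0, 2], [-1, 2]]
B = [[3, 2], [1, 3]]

Matrix multiplication:
C[0][0] = 0×3 + 2×1 = 2
C[0][1] = 0×2 + 2×3 = 6
C[1][0] = -1×3 + 2×1 = -1
C[1][1] = -1×2 + 2×3 = 4
Result: [[2, 6], [-1, 4]]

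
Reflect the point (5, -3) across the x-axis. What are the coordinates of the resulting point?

Reflection across x-axis: (5, -3) → (5, 3)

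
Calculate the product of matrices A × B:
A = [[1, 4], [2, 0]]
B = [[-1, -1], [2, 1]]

Matrix multiplication:
C[0][0] = 1×-1 + 4×2 = 7
C[0][1] = 1×-1 + 4×1 = 3
C[1][0] = 2×-1 + 0×2 = -2
C[1][1] = 2×-1 + 0×1 = -2
Result: [[7, 3], [-2, -2]]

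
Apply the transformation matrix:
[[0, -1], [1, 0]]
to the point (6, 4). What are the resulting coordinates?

Matrix multiplication:
[[0, -1], [1, 0]] × [6, 4]ᵀ
= [(0)(6) + (-1)(4), (1)(6) + (0)(4)]ᵀ
= [-4, 6]ᵀ
Result: (-4, 6)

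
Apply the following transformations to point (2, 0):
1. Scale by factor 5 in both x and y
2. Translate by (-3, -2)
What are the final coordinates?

Step 1: Scale (2, 0) by 5 → (10, 0)
Step 2: Translate by (-3, -2) → (7, -2)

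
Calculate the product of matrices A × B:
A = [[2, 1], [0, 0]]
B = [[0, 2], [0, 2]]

Matrix multiplication:
C[0][0] = 2×0 + 1×0 = 0
C[0][1] = 2×2 + 1×2 = 6
C[1][0] = 0×0 + 0×0 = 0
C[1][1] = 0×2 + 0×2 = 0
Result: [[0, 6], [0, 0]]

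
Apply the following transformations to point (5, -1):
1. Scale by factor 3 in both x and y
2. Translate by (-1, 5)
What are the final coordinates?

Step 1: Scale (5, -1) by 3 → (15, -3)
Step 2: Translate by (-1, 5) → (14, 2)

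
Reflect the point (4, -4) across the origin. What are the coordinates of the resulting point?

Reflection across origin: (4, -4) → (-4, 4)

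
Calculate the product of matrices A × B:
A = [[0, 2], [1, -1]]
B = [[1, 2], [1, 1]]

Matrix multiplication:
C[0][0] = 0×1 + 2×1 = 2
C[0][1] = 0×2 + 2×1 = 2
C[1][0] = 1×1 + -1×1 = 0
C[1][1] = 1×2 + -1×1 = 1
Result: [[2, 2], [0, 1]]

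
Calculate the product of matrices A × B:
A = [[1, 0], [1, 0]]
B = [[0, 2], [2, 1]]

Matrix multiplication:
C[0][0] = 1×0 + 0×2 = 0
C[0][1] = 1×2 + 0×1 = 2
C[1][0] = 1×0 + 0×2 = 0
C[1][1] = 1×2 + 0×1 = 2
Result: [[0, 2], [0, 2]]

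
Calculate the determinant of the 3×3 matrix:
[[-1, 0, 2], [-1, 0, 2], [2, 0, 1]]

Expansion along first row:
det = -1·det([[0,2],[0,1]]) - 0·det([[-1,2],[2,1]]) + 2·det([[-1,0],[2,0]])
    = -1·(0·1 - 2·0) - 0·(-1·1 - 2·2) + 2·(-1·0 - 0·2)
    = -1·0 - 0·-5 + 2·0
    = 0 + 0 + 0 = 0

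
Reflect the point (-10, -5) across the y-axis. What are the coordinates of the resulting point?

Reflection across y-axis: (-10, -5) → (10, -5)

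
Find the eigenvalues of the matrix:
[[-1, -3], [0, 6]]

Characteristic equation: det(A - λI) = 0
λ² - (trace)λ + (det) = 0
trace = -1 + 6 = 5, det = (-1)(6) - (-3)(0) = -6
λ² - (5)λ + (-6) = 0
λ = (5 ± √((5)² - 4·(-6))) / 2 = (5 ± √49) / 2
Solving: λ = -1, 6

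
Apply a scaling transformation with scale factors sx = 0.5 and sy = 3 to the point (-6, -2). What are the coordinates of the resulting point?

Scaling matrix:
[[0.50, 0], [0, 3]]
Result: (-6 × 0.5, -2 × 3) = (-3, -6)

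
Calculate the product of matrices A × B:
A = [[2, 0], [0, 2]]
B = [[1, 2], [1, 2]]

Matrix multiplication:
C[0][0] = 2×1 + 0×1 = 2
C[0][1] = 2×2 + 0×2 = 4
C[1][0] = 0×1 + 2×1 = 2
C[1][1] = 0×2 + 2×2 = 4
Result: [[2, 4], [2, 4]]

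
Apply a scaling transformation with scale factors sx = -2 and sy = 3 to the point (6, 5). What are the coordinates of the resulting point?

Scaling matrix:
[[-2, 0], [0, 3]]
Result: (6 × -2, 5 × 3) = (-12, 15)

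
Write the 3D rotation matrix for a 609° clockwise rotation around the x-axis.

Rotation matrix for clockwise 609° around x-axis:
A clockwise rotation by 609° is a counterclockwise rotation by -609°.
cos(-609°) = -0.3584, sin(-609°) = 0.9336
Result: [[1, 0, 0], [0, -0.3584, -0.9336], [0, 0.9336, -0.3584]]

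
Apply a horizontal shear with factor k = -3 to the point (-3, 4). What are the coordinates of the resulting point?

Shear matrix for horizontal shear with factor k = -3:
[[1, -3], [0, 1]]
Result: (-3, 4) → (-15, 4)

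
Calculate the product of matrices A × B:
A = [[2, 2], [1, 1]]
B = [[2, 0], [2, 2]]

Matrix multiplication:
C[0][0] = 2×2 + 2×2 = 8
C[0][1] = 2×0 + 2×2 = 4
C[1][0] = 1×2 + 1×2 = 4
C[1][1] = 1×0 + 1×2 = 2
Result: [[8, 4], [4, 2]]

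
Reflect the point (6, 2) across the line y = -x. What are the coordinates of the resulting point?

Reflection across line y = -x: (6, 2) → (-2, -6)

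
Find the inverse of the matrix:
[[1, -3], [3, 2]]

For [[a,b],[c,d]], inverse = (1/det)·[[d,-b],[-c,a]]
det = (1)(2) - (-3)(3) = 2 - -9 = 11
Inverse = (1/11)·[[2, 3], [-3, 1]]
= [[2/11, 3/11], [-3/11, 1/11]]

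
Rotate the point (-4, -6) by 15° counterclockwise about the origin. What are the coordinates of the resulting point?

Rotation matrix for 15°: [[cos 15°, -sin 15°], [sin 15°, cos 15°]] ≈ [[0.965926, -0.258819], [0.258819, 0.965926]]
[[0.965926, -0.258819], [0.258819, 0.965926]] × [-4, -6]ᵀ ≈ [-2.3108, -6.8308]ᵀ
Result: (-2.3108, -6.8308)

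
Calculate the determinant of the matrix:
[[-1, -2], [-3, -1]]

For a 2×2 matrix [[a, b], [c, d]], det = ad - bc
det = (-1)(-1) - (-2)(-3) = 1 - 6 = -5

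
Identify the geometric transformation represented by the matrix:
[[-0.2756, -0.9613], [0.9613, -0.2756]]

This matrix represents: rotation by 106° counterclockwise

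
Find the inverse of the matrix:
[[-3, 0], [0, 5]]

For [[a,b],[c,d]], inverse = (1/det)·[[d,-b],[-c,a]]
det = (-3)(5) - (0)(0) = -15 - 0 = -15
Inverse = (1/-15)·[[5, 0], [0, -3]]
= [[-1/3, 0], [0, 1/5]]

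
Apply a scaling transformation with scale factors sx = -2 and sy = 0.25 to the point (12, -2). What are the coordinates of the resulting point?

Scaling matrix:
[[-2, 0], [0, 0.25]]
Result: (12 × -2, -2 × 0.25) = (-24, -0.5)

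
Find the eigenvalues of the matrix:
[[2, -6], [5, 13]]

Characteristic equation: det(A - λI) = 0
λ² - (trace)λ + (det) = 0
trace = 2 + 13 = 15, det = (2)(13) - (-6)(5) = 56
λ² - (15)λ + (56) = 0
λ = (15 ± √((15)² - 4·(56))) / 2 = (15 ± √1) / 2
Solving: λ = 7, 8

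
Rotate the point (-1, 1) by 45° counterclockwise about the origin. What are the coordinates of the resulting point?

Rotation matrix for 45°: [[cos 45°, -sin 45°], [sin 45°, cos 45°]] ≈ [[0.707107, -0.707107], [0.707107, 0.707107]]
[[0.707107, -0.707107], [0.707107, 0.707107]] × [-1, 1]ᵀ ≈ [-1.4142, 0]ᵀ
Result: (-1.4142, 0)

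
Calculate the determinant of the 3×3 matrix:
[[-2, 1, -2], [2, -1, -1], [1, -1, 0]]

Expansion along first row:
det = -2·det([[-1,-1],[-1,0]]) - 1·det([[2,-1],[1,0]]) + -2·det([[2,-1],[1,-1]])
    = -2·(-1·0 - -1·-1) - 1·(2·0 - -1·1) + -2·(2·-1 - -1·1)
    = -2·-1 - 1·1 + -2·-1
    = 2 + -1 + 2 = 3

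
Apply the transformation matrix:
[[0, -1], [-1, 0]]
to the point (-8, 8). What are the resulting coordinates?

Matrix multiplication:
[[0, -1], [-1, 0]] × [-8, 8]ᵀ
= [(0)(-8) + (-1)(8), (-1)(-8) + (0)(8)]ᵀ
= [-8, 8]ᵀ
Result: (-8, 8)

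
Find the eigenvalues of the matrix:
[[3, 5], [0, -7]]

Characteristic equation: det(A - λI) = 0
λ² - (trace)λ + (det) = 0
trace = 3 + -7 = -4, det = (3)(-7) - (5)(0) = -21
λ² - (-4)λ + (-21) = 0
λ = (-4 ± √((-4)² - 4·(-21))) / 2 = (-4 ± √100) / 2
Solving: λ = -7, 3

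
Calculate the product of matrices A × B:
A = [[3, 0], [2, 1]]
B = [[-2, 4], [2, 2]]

Matrix multiplication:
C[0][0] = 3×-2 + 0×2 = -6
C[0][1] = 3×4 + 0×2 = 12
C[1][0] = 2×-2 + 1×2 = -2
C[1][1] = 2×4 + 1×2 = 10
Result: [[-6, 12], [-2, 10]]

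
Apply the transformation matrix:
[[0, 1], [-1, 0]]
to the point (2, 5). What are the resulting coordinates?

Matrix multiplication:
[[0, 1], [-1, 0]] × [2, 5]ᵀ
= [(0)(2) + (1)(5), (-1)(2) + (0)(5)]ᵀ
= [5, -2]ᵀ
Result: (5, -2)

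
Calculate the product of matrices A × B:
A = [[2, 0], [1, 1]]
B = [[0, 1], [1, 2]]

Matrix multiplication:
C[0][0] = 2×0 + 0×1 = 0
C[0][1] = 2×1 + 0×2 = 2
C[1][0] = 1×0 + 1×1 = 1
C[1][1] = 1×1 + 1×2 = 3
Result: [[0, 2], [1, 3]]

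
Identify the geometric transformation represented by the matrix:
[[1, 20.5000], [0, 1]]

This matrix represents: horizontal shear with factor 20.5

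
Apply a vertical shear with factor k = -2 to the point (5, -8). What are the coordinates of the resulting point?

Shear matrix for vertical shear with factor k = -2:
[[1, 0], [-2, 1]]
Result: (5, -8) → (5, -18)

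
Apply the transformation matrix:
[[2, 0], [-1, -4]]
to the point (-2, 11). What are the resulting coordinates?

Matrix multiplication:
[[2, 0], [-1, -4]] × [-2, 11]ᵀ
= [(2)(-2) + (0)(11), (-1)(-2) + (-4)(11)]ᵀ
= [-4, -42]ᵀ
Result: (-4, -42)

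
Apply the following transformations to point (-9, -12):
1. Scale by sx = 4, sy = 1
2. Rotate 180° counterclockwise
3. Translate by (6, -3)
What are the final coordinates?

Step 1: Scale → (-36, -12)
Step 2: Rotate 180° → (36, 12)
Step 3: Translate → (42, 9)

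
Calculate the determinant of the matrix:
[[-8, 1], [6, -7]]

For a 2×2 matrix [[a, b], [c, d]], det = ad - bc
det = (-8)(-7) - (1)(6) = 56 - 6 = 50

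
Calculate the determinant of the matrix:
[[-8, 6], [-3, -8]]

For a 2×2 matrix [[a, b], [c, d]], det = ad - bc
det = (-8)(-8) - (6)(-3) = 64 - -18 = 82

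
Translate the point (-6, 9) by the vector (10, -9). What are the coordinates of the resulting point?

Translation by (10, -9) (homogeneous matrix [[1, 0, 10], [0, 1, -9], [0, 0, 1]]):
x' = -6 + 10 = 4
y' = 9 + -9 = 0
Result: (4, 0)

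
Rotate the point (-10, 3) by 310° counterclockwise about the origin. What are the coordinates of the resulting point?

Rotation matrix for 310°: [[cos 310°, -sin 310°], [sin 310°, cos 310°]] ≈ [[0.642788, 0.766044], [-0.766044, 0.642788]]
[[0.642788, 0.766044], [-0.766044, 0.642788]] × [-10, 3]ᵀ ≈ [-4.1297, 9.5888]ᵀ
Result: (-4.1297, 9.5888)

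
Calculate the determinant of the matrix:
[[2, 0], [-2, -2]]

For a 2×2 matrix [[a, b], [c, d]], det = ad - bc
det = (2)(-2) - (0)(-2) = -4 - 0 = -4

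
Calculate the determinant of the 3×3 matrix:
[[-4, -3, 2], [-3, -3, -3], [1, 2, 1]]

Expansion along first row:
det = -4·det([[-3,-3],[2,1]]) - -3·det([[-3,-3],[1,1]]) + 2·det([[-3,-3],[1,2]])
    = -4·(-3·1 - -3·2) - -3·(-3·1 - -3·1) + 2·(-3·2 - -3·1)
    = -4·3 - -3·0 + 2·-3
    = -12 + 0 + -6 = -18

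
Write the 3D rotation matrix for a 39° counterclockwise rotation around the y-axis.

Rotation matrix for counterclockwise 39° around y-axis:
cos(39°) = 0.7771, sin(39°) = 0.6293
Result: [[0.7771, 0, 0.6293], [0, 1, 0], [-0.6293, 0, 0.7771]]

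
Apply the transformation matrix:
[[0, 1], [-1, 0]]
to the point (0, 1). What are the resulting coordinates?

Matrix multiplication:
[[0, 1], [-1, 0]] × [0, 1]ᵀ
= [(0)(0) + (1)(1), (-1)(0) + (0)(1)]ᵀ
= [1, 0]ᵀ
Result: (1, 0)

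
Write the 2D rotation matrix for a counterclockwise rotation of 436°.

Rotation matrix formula: [[cos θ, -sin θ], [sin θ, cos θ]]
For θ = 436°:
cos(436°) = 0.2419
sin(436°) = 0.9703
Result: [[0.2419, -0.9703], [0.9703, 0.2419]]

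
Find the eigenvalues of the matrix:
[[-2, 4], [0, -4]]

Characteristic equation: det(A - λI) = 0
λ² - (trace)λ + (det) = 0
trace = -2 + -4 = -6, det = (-2)(-4) - (4)(0) = 8
λ² - (-6)λ + (8) = 0
λ = (-6 ± √((-6)² - 4·(8))) / 2 = (-6 ± √4) / 2
Solving: λ = -4, -2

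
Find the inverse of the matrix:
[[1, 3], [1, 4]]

For [[a,b],[c,d]], inverse = (1/det)·[[d,-b],[-c,a]]
det = (1)(4) - (3)(1) = 4 - 3 = 1
Inverse = [[4, -3], [-1, 1]]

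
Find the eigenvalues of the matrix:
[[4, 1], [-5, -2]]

Characteristic equation: det(A - λI) = 0
λ² - (trace)λ + (det) = 0
trace = 4 + -2 = 2, det = (4)(-2) - (1)(-5) = -3
λ² - (2)λ + (-3) = 0
λ = (2 ± √((2)² - 4·(-3))) / 2 = (2 ± √16) / 2
Solving: λ = -1, 3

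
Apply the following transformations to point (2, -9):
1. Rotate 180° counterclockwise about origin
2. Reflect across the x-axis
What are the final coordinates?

Step 1: Rotate 180° → (-2, 9)
Step 2: Reflect across x-axis → (-2, -9)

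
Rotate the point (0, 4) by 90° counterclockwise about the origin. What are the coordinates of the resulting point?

Rotation matrix for 90°: [[cos 90°, -sin 90°], [sin 90°, cos 90°]] = [[0, -1], [1, 0]]
[[0, -1], [1, 0]] × [0, 4]ᵀ = [-4, 0]ᵀ
Result: (-4, 0)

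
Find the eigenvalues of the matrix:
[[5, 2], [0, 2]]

Characteristic equation: det(A - λI) = 0
λ² - (trace)λ + (det) = 0
trace = 5 + 2 = 7, det = (5)(2) - (2)(0) = 10
λ² - (7)λ + (10) = 0
λ = (7 ± √((7)² - 4·(10))) / 2 = (7 ± √9) / 2
Solving: λ = 2, 5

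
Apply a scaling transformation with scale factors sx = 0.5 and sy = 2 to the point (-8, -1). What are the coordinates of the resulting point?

Scaling matrix:
[[0.50, 0], [0, 2]]
Result: (-8 × 0.5, -1 × 2) = (-4, -2)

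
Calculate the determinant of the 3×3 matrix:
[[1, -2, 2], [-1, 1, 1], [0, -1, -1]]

Expansion along first row:
det = 1·det([[1,1],[-1,-1]]) - -2·det([[-1,1],[0,-1]]) + 2·det([[-1,1],[0,-1]])
    = 1·(1·-1 - 1·-1) - -2·(-1·-1 - 1·0) + 2·(-1·-1 - 1·0)
    = 1·0 - -2·1 + 2·1
    = 0 + 2 + 2 = 4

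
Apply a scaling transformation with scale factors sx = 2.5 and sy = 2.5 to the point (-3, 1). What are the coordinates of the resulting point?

Scaling matrix:
[[2.50, 0], [0, 2.50]]
Result: (-3 × 2.5, 1 × 2.5) = (-7.5, 2.5)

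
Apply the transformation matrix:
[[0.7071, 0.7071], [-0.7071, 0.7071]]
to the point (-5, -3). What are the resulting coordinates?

Matrix multiplication:
[[0.7071, 0.7071], [-0.7071, 0.7071]] × [-5, -3]ᵀ
= [(0.7071)(-5) + (0.7071)(-3), (-0.7071)(-5) + (0.7071)(-3)]ᵀ
= [-5.6568, 1.4142]ᵀ
Result: (-5.6568, 1.4142)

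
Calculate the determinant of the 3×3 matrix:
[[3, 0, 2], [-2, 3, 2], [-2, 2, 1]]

Expansion along first row:
det = 3·det([[3,2],[2,1]]) - 0·det([[-2,2],[-2,1]]) + 2·det([[-2,3],[-2,2]])
    = 3·(3·1 - 2·2) - 0·(-2·1 - 2·-2) + 2·(-2·2 - 3·-2)
    = 3·-1 - 0·2 + 2·2
    = -3 + 0 + 4 = 1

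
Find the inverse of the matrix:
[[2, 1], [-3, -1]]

For [[a,b],[c,d]], inverse = (1/det)·[[d,-b],[-c,a]]
det = (2)(-1) - (1)(-3) = -2 - -3 = 1
Inverse = [[-1, -1], [3, 2]]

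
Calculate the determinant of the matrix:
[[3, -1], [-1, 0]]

For a 2×2 matrix [[a, b], [c, d]], det = ad - bc
det = (3)(0) - (-1)(-1) = 0 - 1 = -1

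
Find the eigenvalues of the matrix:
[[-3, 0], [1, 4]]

Characteristic equation: det(A - λI) = 0
λ² - (trace)λ + (det) = 0
trace = -3 + 4 = 1, det = (-3)(4) - (0)(1) = -12
λ² - (1)λ + (-12) = 0
λ = (1 ± √((1)² - 4·(-12))) / 2 = (1 ± √49) / 2
Solving: λ = -3, 4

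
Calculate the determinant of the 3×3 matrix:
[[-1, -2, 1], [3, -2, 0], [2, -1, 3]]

Expansion along first row:
det = -1·det([[-2,0],[-1,3]]) - -2·det([[3,0],[2,3]]) + 1·det([[3,-2],[2,-1]])
    = -1·(-2·3 - 0·-1) - -2·(3·3 - 0·2) + 1·(3·-1 - -2·2)
    = -1·-6 - -2·9 + 1·1
    = 6 + 18 + 1 = 25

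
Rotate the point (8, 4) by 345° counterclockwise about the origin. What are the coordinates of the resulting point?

Rotation matrix for 345°: [[cos 345°, -sin 345°], [sin 345°, cos 345°]] ≈ [[0.965926, 0.258819], [-0.258819, 0.965926]]
[[0.965926, 0.258819], [-0.258819, 0.965926]] × [8, 4]ᵀ ≈ [8.7627, 1.7932]ᵀ
Result: (8.7627, 1.7932)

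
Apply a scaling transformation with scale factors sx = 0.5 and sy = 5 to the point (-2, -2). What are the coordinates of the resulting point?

Scaling matrix:
[[0.50, 0], [0, 5]]
Result: (-2 × 0.5, -2 × 5) = (-1, -10)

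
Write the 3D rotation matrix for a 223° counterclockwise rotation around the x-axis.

Rotation matrix for counterclockwise 223° around x-axis:
cos(223°) = -0.7314, sin(223°) = -0.6820
Result: [[1, 0, 0], [0, -0.7314, 0.6820], [0, -0.6820, -0.7314]]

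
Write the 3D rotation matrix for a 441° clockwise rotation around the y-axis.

Rotation matrix for clockwise 441° around y-axis:
A clockwise rotation by 441° is a counterclockwise rotation by -441°.
cos(-441°) = 0.1564, sin(-441°) = -0.9877
Result: [[0.1564, 0, -0.9877], [0, 1, 0], [0.9877, 0, 0.1564]]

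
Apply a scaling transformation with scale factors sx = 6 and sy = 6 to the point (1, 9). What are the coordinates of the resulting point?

Scaling matrix:
[[6, 0], [0, 6]]
Result: (1 × 6, 9 × 6) = (6, 54)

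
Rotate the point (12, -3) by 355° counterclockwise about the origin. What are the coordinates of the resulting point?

Rotation matrix for 355°: [[cos 355°, -sin 355°], [sin 355°, cos 355°]] ≈ [[0.996195, 0.087156], [-0.087156, 0.996195]]
[[0.996195, 0.087156], [-0.087156, 0.996195]] × [12, -3]ᵀ ≈ [11.6929, -4.0345]ᵀ
Result: (11.6929, -4.0345)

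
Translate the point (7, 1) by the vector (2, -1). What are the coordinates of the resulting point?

Translation by (2, -1) (homogeneous matrix [[1, 0, 2], [0, 1, -1], [0, 0, 1]]):
x' = 7 + 2 = 9
y' = 1 + -1 = 0
Result: (9, 0)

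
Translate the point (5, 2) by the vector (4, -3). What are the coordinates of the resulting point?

Translation by (4, -3) (homogeneous matrix [[1, 0, 4], [0, 1, -3], [0, 0, 1]]):
x' = 5 + 4 = 9
y' = 2 + -3 = -1
Result: (9, -1)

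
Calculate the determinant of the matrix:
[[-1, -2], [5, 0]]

For a 2×2 matrix [[a, b], [c, d]], det = ad - bc
det = (-1)(0) - (-2)(5) = 0 - -10 = 10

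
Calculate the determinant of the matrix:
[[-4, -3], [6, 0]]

For a 2×2 matrix [[a, b], [c, d]], det = ad - bc
det = (-4)(0) - (-3)(6) = 0 - -18 = 18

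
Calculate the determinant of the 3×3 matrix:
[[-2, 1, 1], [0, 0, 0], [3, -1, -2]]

Expansion along first row:
det = -2·det([[0,0],[-1,-2]]) - 1·det([[0,0],[3,-2]]) + 1·det([[0,0],[3,-1]])
    = -2·(0·-2 - 0·-1) - 1·(0·-2 - 0·3) + 1·(0·-1 - 0·3)
    = -2·0 - 1·0 + 1·0
    = 0 + 0 + 0 = 0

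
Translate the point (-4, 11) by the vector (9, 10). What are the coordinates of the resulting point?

Translation by (9, 10) (homogeneous matrix [[1, 0, 9], [0, 1, 10], [0, 0, 1]]):
x' = -4 + 9 = 5
y' = 11 + 10 = 21
Result: (5, 21)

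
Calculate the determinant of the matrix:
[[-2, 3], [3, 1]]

For a 2×2 matrix [[a, b], [c, d]], det = ad - bc
det = (-2)(1) - (3)(3) = -2 - 9 = -11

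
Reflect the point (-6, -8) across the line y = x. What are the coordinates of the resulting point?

Reflection across line y = x: (-6, -8) → (-8, -6)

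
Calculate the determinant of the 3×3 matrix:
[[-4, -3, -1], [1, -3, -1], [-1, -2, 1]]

Expansion along first row:
det = -4·det([[-3,-1],[-2,1]]) - -3·det([[1,-1],[-1,1]]) + -1·det([[1,-3],[-1,-2]])
    = -4·(-3·1 - -1·-2) - -3·(1·1 - -1·-1) + -1·(1·-2 - -3·-1)
    = -4·-5 - -3·0 + -1·-5
    = 20 + 0 + 5 = 25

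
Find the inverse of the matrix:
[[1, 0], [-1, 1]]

For [[a,b],[c,d]], inverse = (1/det)·[[d,-b],[-c,a]]
det = (1)(1) - (0)(-1) = 1 - 0 = 1
Inverse = [[1, 0], [1, 1]]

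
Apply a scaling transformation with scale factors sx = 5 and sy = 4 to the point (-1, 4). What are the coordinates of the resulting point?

Scaling matrix:
[[5, 0], [0, 4]]
Result: (-1 × 5, 4 × 4) = (-5, 16)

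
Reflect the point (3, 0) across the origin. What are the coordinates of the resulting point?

Reflection across origin: (3, 0) → (-3, 0)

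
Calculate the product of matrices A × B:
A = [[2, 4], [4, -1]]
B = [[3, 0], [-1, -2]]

Matrix multiplication:
C[0][0] = 2×3 + 4×-1 = 2
C[0][1] = 2×0 + 4×-2 = -8
C[1][0] = 4×3 + -1×-1 = 13
C[1][1] = 4×0 + -1×-2 = 2
Result: [[2, -8], [13, 2]]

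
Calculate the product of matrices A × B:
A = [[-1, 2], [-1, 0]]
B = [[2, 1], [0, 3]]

Matrix multiplication:
C[0][0] = -1×2 + 2×0 = -2
C[0][1] = -1×1 + 2×3 = 5
C[1][0] = -1×2 + 0×0 = -2
C[1][1] = -1×1 + 0×3 = -1
Result: [[-2, 5], [-2, -1]]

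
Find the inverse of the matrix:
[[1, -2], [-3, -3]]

For [[a,b],[c,d]], inverse = (1/det)·[[d,-b],[-c,a]]
det = (1)(-3) - (-2)(-3) = -3 - 6 = -9
Inverse = (1/-9)·[[-3, 2], [3, 1]]
= [[1/3, -2/9], [-1/3, -1/9]]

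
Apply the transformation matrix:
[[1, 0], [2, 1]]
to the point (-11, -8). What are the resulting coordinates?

Matrix multiplication:
[[1, 0], [2, 1]] × [-11, -8]ᵀ
= [(1)(-11) + (0)(-8), (2)(-11) + (1)(-8)]ᵀ
= [-11, -30]ᵀ
Result: (-11, -30)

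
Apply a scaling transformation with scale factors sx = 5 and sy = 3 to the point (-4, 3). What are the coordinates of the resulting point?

Scaling matrix:
[[5, 0], [0, 3]]
Result: (-4 × 5, 3 × 3) = (-20, 9)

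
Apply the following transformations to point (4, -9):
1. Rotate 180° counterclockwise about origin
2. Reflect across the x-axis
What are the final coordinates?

Step 1: Rotate 180° → (-4, 9)
Step 2: Reflect across x-axis → (-4, -9)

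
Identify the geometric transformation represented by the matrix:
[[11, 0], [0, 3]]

This matrix represents: non-uniform scaling by sx = 11, sy = 3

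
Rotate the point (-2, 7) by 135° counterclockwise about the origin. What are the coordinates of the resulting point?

Rotation matrix for 135°: [[cos 135°, -sin 135°], [sin 135°, cos 135°]] ≈ [[-0.707107, -0.707107], [0.707107, -0.707107]]
[[-0.707107, -0.707107], [0.707107, -0.707107]] × [-2, 7]ᵀ ≈ [-3.5355, -6.3640]ᵀ
Result: (-3.5355, -6.3640)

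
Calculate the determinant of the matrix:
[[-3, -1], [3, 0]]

For a 2×2 matrix [[a, b], [c, d]], det = ad - bc
det = (-3)(0) - (-1)(3) = 0 - -3 = 3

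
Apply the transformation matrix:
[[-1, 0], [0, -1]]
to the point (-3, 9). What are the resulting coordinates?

Matrix multiplication:
[[-1, 0], [0, -1]] × [-3, 9]ᵀ
= [(-1)(-3) + (0)(9), (0)(-3) + (-1)(9)]ᵀ
= [3, -9]ᵀ
Result: (3, -9)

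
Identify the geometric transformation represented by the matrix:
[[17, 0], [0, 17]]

This matrix represents: uniform scaling by factor 17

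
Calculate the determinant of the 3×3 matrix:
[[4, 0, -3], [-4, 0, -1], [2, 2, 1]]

Expansion along first row:
det = 4·det([[0,-1],[2,1]]) - 0·det([[-4,-1],[2,1]]) + -3·det([[-4,0],[2,2]])
    = 4·(0·1 - -1·2) - 0·(-4·1 - -1·2) + -3·(-4·2 - 0·2)
    = 4·2 - 0·-2 + -3·-8
    = 8 + 0 + 24 = 32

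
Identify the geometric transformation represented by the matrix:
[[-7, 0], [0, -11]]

This matrix represents: non-uniform scaling by sx = -7, sy = -11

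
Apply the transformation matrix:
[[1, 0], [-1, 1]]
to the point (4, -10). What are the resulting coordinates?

Matrix multiplication:
[[1, 0], [-1, 1]] × [4, -10]ᵀ
= [(1)(4) + (0)(-10), (-1)(4) + (1)(-10)]ᵀ
= [4, -14]ᵀ
Result: (4, -14)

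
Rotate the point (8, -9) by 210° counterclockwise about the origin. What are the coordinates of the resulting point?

Rotation matrix for 210°: [[cos 210°, -sin 210°], [sin 210°, cos 210°]] ≈ [[-0.866025, 0.500000], [-0.500000, -0.866025]]
[[-0.866025, 0.500000], [-0.500000, -0.866025]] × [8, -9]ᵀ ≈ [-11.4282, 3.7942]ᵀ
Result: (-11.4282, 3.7942)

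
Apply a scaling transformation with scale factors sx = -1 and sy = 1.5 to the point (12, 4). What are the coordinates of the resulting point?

Scaling matrix:
[[-1, 0], [0, 1.50]]
Result: (12 × -1, 4 × 1.5) = (-12, 6)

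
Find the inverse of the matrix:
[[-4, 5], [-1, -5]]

For [[a,b],[c,d]], inverse = (1/det)·[[d,-b],[-c,a]]
det = (-4)(-5) - (5)(-1) = 20 - -5 = 25
Inverse = (1/25)·[[-5, -5], [1, -4]]
= [[-1/5, -1/5], [1/25, -4/25]]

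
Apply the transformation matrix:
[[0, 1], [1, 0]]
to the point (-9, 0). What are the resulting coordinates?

Matrix multiplication:
[[0, 1], [1, 0]] × [-9, 0]ᵀ
= [(0)(-9) + (1)(0), (1)(-9) + (0)(0)]ᵀ
= [0, -9]ᵀ
Result: (0, -9)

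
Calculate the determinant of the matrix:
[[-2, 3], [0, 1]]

For a 2×2 matrix [[a, b], [c, d]], det = ad - bc
det = (-2)(1) - (3)(0) = -2 - 0 = -2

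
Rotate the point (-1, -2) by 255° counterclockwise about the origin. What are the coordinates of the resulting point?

Rotation matrix for 255°: [[cos 255°, -sin 255°], [sin 255°, cos 255°]] ≈ [[-0.258819, 0.965926], [-0.965926, -0.258819]]
[[-0.258819, 0.965926], [-0.965926, -0.258819]] × [-1, -2]ᵀ ≈ [-1.6730, 1.4836]ᵀ
Result: (-1.6730, 1.4836)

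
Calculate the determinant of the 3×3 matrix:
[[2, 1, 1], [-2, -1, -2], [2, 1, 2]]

Expansion along first row:
det = 2·det([[-1,-2],[1,2]]) - 1·det([[-2,-2],[2,2]]) + 1·det([[-2,-1],[2,1]])
    = 2·(-1·2 - -2·1) - 1·(-2·2 - -2·2) + 1·(-2·1 - -1·2)
    = 2·0 - 1·0 + 1·0
    = 0 + 0 + 0 = 0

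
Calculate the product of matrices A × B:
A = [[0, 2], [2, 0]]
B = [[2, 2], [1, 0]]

Matrix multiplication:
C[0][0] = 0×2 + 2×1 = 2
C[0][1] = 0×2 + 2×0 = 0
C[1][0] = 2×2 + 0×1 = 4
C[1][1] = 2×2 + 0×0 = 4
Result: [[2, 0], [4, 4]]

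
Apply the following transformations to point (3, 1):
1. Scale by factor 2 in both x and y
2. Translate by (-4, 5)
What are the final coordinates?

Step 1: Scale (3, 1) by 2 → (6, 2)
Step 2: Translate by (-4, 5) → (2, 7)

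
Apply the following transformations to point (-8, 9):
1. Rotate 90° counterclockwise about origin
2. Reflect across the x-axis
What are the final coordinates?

Step 1: Rotate 90° → (-9, -8)
Step 2: Reflect across x-axis → (-9, 8)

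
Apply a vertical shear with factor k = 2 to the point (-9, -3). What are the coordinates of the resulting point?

Shear matrix for vertical shear with factor k = 2:
[[1, 0], [2, 1]]
Result: (-9, -3) → (-9, -21)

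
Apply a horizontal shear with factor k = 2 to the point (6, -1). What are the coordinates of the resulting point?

Shear matrix for horizontal shear with factor k = 2:
[[1, 2], [0, 1]]
Result: (6, -1) → (4, -1)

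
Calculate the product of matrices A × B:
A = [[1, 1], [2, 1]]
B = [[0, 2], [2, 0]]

Matrix multiplication:
C[0][0] = 1×0 + 1×2 = 2
C[0][1] = 1×2 + 1×0 = 2
C[1][0] = 2×0 + 1×2 = 2
C[1][1] = 2×2 + 1×0 = 4
Result: [[2, 2], [2, 4]]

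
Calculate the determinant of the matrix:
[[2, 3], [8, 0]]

For a 2×2 matrix [[a, b], [c, d]], det = ad - bc
det = (2)(0) - (3)(8) = 0 - 24 = -24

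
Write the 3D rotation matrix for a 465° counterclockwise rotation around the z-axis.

Rotation matrix for counterclockwise 465° around z-axis:
cos(465°) = -0.2588, sin(465°) = 0.9659
Result: [[-0.2588, -0.9659, 0], [0.9659, -0.2588, 0], [0, 0, 1]]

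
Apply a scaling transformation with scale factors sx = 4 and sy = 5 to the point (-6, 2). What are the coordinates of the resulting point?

Scaling matrix:
[[4, 0], [0, 5]]
Result: (-6 × 4, 2 × 5) = (-24, 10)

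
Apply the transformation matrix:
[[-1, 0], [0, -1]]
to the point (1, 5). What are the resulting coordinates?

Matrix multiplication:
[[-1, 0], [0, -1]] × [1, 5]ᵀ
= [(-1)(1) + (0)(5), (0)(1) + (-1)(5)]ᵀ
= [-1, -5]ᵀ
Result: (-1, -5)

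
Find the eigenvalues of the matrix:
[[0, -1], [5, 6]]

Characteristic equation: det(A - λI) = 0
λ² - (trace)λ + (det) = 0
trace = 0 + 6 = 6, det = (0)(6) - (-1)(5) = 5
λ² - (6)λ + (5) = 0
λ = (6 ± √((6)² - 4·(5))) / 2 = (6 ± √16) / 2
Solving: λ = 1, 5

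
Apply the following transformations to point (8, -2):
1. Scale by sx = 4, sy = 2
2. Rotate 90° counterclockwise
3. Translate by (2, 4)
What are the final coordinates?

Step 1: Scale → (32, -4)
Step 2: Rotate 90° → (4, 32)
Step 3: Translate → (6, 36)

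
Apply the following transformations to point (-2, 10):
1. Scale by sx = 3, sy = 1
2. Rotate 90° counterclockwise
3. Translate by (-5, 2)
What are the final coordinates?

Step 1: Scale → (-6, 10)
Step 2: Rotate 90° → (-10, -6)
Step 3: Translate → (-15, -4)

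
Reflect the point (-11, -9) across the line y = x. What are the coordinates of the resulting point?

Reflection across line y = x: (-11, -9) → (-9, -11)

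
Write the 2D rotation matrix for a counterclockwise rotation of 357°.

Rotation matrix formula: [[cos θ, -sin θ], [sin θ, cos θ]]
For θ = 357°:
cos(357°) = 0.9986
sin(357°) = -0.0523
Result: [[0.9986, 0.0523], [-0.0523, 0.9986]]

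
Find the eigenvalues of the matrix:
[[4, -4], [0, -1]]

Characteristic equation: det(A - λI) = 0
λ² - (trace)λ + (det) = 0
trace = 4 + -1 = 3, det = (4)(-1) - (-4)(0) = -4
λ² - (3)λ + (-4) = 0
λ = (3 ± √((3)² - 4·(-4))) / 2 = (3 ± √25) / 2
Solving: λ = -1, 4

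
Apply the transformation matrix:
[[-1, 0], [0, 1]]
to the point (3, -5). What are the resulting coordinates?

Matrix multiplication:
[[-1, 0], [0, 1]] × [3, -5]ᵀ
= [(-1)(3) + (0)(-5), (0)(3) + (1)(-5)]ᵀ
= [-3, -5]ᵀ
Result: (-3, -5)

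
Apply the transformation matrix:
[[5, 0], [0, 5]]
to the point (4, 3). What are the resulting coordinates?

Matrix multiplication:
[[5, 0], [0, 5]] × [4, 3]ᵀ
= [(5)(4) + (0)(3), (0)(4) + (5)(3)]ᵀ
= [20, 15]ᵀ
Result: (20, 15)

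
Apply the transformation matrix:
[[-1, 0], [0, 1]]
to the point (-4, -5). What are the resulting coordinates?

Matrix multiplication:
[[-1, 0], [0, 1]] × [-4, -5]ᵀ
= [(-1)(-4) + (0)(-5), (0)(-4) + (1)(-5)]ᵀ
= [4, -5]ᵀ
Result: (4, -5)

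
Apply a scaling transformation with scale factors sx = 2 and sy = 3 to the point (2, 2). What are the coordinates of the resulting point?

Scaling matrix:
[[2, 0], [0, 3]]
Result: (2 × 2, 2 × 3) = (4, 6)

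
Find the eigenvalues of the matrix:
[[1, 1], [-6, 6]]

Characteristic equation: det(A - λI) = 0
λ² - (trace)λ + (det) = 0
trace = 1 + 6 = 7, det = (1)(6) - (1)(-6) = 12
λ² - (7)λ + (12) = 0
λ = (7 ± √((7)² - 4·(12))) / 2 = (7 ± √1) / 2
Solving: λ = 3, 4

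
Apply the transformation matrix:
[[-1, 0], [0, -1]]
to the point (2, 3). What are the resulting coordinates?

Matrix multiplication:
[[-1, 0], [0, -1]] × [2, 3]ᵀ
= [(-1)(2) + (0)(3), (0)(2) + (-1)(3)]ᵀ
= [-2, -3]ᵀ
Result: (-2, -3)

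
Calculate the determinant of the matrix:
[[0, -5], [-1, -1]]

For a 2×2 matrix [[a, b], [c, d]], det = ad - bc
det = (0)(-1) - (-5)(-1) = 0 - 5 = -5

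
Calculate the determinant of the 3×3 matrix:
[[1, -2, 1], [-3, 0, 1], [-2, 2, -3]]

Expansion along first row:
det = 1·det([[0,1],[2,-3]]) - -2·det([[-3,1],[-2,-3]]) + 1·det([[-3,0],[-2,2]])
    = 1·(0·-3 - 1·2) - -2·(-3·-3 - 1·-2) + 1·(-3·2 - 0·-2)
    = 1·-2 - -2·11 + 1·-6
    = -2 + 22 + -6 = 14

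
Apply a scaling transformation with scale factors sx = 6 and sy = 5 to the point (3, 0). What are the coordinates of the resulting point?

Scaling matrix:
[[6, 0], [0, 5]]
Result: (3 × 6, 0 × 5) = (18, 0)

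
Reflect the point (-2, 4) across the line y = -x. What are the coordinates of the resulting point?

Reflection across line y = -x: (-2, 4) → (-4, 2)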